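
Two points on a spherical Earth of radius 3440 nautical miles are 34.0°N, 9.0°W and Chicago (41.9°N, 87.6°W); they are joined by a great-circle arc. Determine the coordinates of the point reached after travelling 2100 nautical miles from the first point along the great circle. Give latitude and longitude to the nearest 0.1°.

≈ 45.7°N, 52.6°W

Convert each endpoint to a unit vector on the sphere (x = cos φ cos λ, y = cos φ sin λ, z = sin φ).
The central angle between the endpoints is δ = arccos(p₁·p₂) ≈ 1.052 rad (60.3°). The total great-circle distance is δ·R ≈ 1.052 × 3440 ≈ 3621 nmi, so the target fraction is f = 2100/3621 ≈ 0.580.
Interpolate at f ≈ 0.580 with slerp weights a = sin((1−f)δ)/sin δ ≈ 0.492, b = sin(fδ)/sin δ ≈ 0.660.
p = a·p₁ + b·p₂ ≈ (0.424, -0.555, 0.716); φ = arcsin(p_z) ≈ 45.73°, λ = atan2(p_y, p_x) ≈ -52.62°.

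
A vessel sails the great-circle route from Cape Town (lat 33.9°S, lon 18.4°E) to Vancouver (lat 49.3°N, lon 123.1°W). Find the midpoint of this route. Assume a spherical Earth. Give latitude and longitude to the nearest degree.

≈ lat 21°N, lon 33°W

The haversine formula gives a central angle δ ≈ 2.580 rad (147.8°) between the endpoints.
Interpolate at f = 1/2 with slerp weights a = sin((1−f)δ)/sin δ ≈ 1.804, b = sin(fδ)/sin δ ≈ 1.804.
p = a·p₁ + b·p₂ ≈ (0.779, -0.513, 0.362); φ = arcsin(p_z) ≈ 21.20°, λ = atan2(p_y, p_x) ≈ -33.38°.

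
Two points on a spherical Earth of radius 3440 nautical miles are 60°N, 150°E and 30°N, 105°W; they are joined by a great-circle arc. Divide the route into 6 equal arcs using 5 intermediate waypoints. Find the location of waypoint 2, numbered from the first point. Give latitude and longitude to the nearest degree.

≈ 63°N, 160°W

Convert each endpoint to a unit vector on the sphere (x = cos φ cos λ, y = cos φ sin λ, z = sin φ).
The central angle between the endpoints is δ = arccos(p₁·p₂) ≈ 1.244 rad (71.3°).
Interpolate at f = 2/6 with slerp weights a = sin((1−f)δ)/sin δ ≈ 0.779, b = sin(fδ)/sin δ ≈ 0.425.
p = a·p₁ + b·p₂ ≈ (-0.433, -0.161, 0.887); φ = arcsin(p_z) ≈ 62.51°, λ = atan2(p_y, p_x) ≈ -159.56°.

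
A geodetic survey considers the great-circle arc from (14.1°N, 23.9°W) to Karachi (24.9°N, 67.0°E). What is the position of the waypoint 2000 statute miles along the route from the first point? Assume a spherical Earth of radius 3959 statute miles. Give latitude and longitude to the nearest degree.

≈ (24°N, 5°E)

From cos δ = sin φ₁ sin φ₂ + cos φ₁ cos φ₂ cos Δλ, the central angle is δ ≈ 1.482 rad (84.9°). The total great-circle distance is δ·R ≈ 1.482 × 3959 ≈ 5867 mi, so the target fraction is f = 2000/5867 ≈ 0.341.
Interpolate at f ≈ 0.341 with slerp weights a = sin((1−f)δ)/sin δ ≈ 0.832, b = sin(fδ)/sin δ ≈ 0.486.
p = a·p₁ + b·p₂ ≈ (0.910, 0.079, 0.407); φ = arcsin(p_z) ≈ 24.03°, λ = atan2(p_y, p_x) ≈ 4.95°.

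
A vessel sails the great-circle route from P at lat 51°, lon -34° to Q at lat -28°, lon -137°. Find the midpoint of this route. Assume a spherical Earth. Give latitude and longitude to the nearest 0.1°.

Write both endpoints as unit vectors p₁, p₂ with components (cos φ cos λ, cos φ sin λ, sin φ).
The central angle between the endpoints is δ = arccos(p₁·p₂) ≈ 2.083 rad (119.3°).
Interpolate at f = 1/2 with slerp weights a = sin((1−f)δ)/sin δ ≈ 0.990, b = sin(fδ)/sin δ ≈ 0.990.
p = a·p₁ + b·p₂ ≈ (-0.123, -0.945, 0.305); φ = arcsin(p_z) ≈ 17.73°, λ = atan2(p_y, p_x) ≈ -97.41°.

≈ lat 17.7°, lon -97.4°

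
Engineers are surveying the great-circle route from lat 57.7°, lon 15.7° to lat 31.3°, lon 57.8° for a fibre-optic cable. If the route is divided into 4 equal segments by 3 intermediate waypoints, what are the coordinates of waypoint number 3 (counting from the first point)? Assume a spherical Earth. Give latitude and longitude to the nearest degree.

Write both endpoints as unit vectors p₁, p₂ with components (cos φ cos λ, cos φ sin λ, sin φ).
The central angle between the endpoints is δ = arccos(p₁·p₂) ≈ 0.679 rad (38.9°).
Interpolate at f = 3/4 with slerp weights a = sin((1−f)δ)/sin δ ≈ 0.269, b = sin(fδ)/sin δ ≈ 0.776.
p = a·p₁ + b·p₂ ≈ (0.492, 0.600, 0.631); φ = arcsin(p_z) ≈ 39.10°, λ = atan2(p_y, p_x) ≈ 50.67°.

≈ lat 39°, lon 51°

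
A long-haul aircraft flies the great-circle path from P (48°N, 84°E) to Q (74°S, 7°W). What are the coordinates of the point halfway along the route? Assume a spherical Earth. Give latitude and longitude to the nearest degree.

Write both endpoints as unit vectors p₁, p₂ with components (cos φ cos λ, cos φ sin λ, sin φ).
The central angle between the endpoints is δ = arccos(p₁·p₂) ≈ 2.371 rad (135.9°).
Interpolate at f = 1/2 with slerp weights a = sin((1−f)δ)/sin δ ≈ 1.331, b = sin(fδ)/sin δ ≈ 1.331.
p = a·p₁ + b·p₂ ≈ (0.457, 0.841, -0.290); φ = arcsin(p_z) ≈ -16.87°, λ = atan2(p_y, p_x) ≈ 61.47°.

≈ (17°S, 61°E)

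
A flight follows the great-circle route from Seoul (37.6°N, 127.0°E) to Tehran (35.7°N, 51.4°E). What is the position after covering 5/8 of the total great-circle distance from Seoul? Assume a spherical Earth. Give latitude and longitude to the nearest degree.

≈ 43°N, 79°E

Convert each endpoint to a unit vector on the sphere (x = cos φ cos λ, y = cos φ sin λ, z = sin φ).
The central angle between the endpoints is δ = arccos(p₁·p₂) ≈ 1.029 rad (58.9°).
Interpolate at f = 5/8 with slerp weights a = sin((1−f)δ)/sin δ ≈ 0.439, b = sin(fδ)/sin δ ≈ 0.700.
p = a·p₁ + b·p₂ ≈ (0.145, 0.722, 0.676); φ = arcsin(p_z) ≈ 42.56°, λ = atan2(p_y, p_x) ≈ 78.63°.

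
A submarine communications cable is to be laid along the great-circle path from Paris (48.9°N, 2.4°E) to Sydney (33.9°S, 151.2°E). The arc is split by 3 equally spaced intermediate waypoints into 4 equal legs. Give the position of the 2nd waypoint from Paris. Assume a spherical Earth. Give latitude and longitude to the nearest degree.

The haversine formula gives a central angle δ ≈ 2.662 rad (152.5°) between the endpoints.
Interpolate at f = 2/4 with slerp weights a = sin((1−f)δ)/sin δ ≈ 2.104, b = sin(fδ)/sin δ ≈ 2.104.
p = a·p₁ + b·p₂ ≈ (-0.148, 0.899, 0.412); φ = arcsin(p_z) ≈ 24.33°, λ = atan2(p_y, p_x) ≈ 99.37°.

≈ (24°N, 99°E)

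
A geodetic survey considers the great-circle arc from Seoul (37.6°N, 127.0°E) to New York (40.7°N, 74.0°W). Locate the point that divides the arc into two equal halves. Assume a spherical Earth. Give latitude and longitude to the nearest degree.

Write both endpoints as unit vectors p₁, p₂ with components (cos φ cos λ, cos φ sin λ, sin φ).
The central angle between the endpoints is δ = arccos(p₁·p₂) ≈ 1.734 rad (99.4°).
Interpolate at f = 1/2 with slerp weights a = sin((1−f)δ)/sin δ ≈ 0.773, b = sin(fδ)/sin δ ≈ 0.773.
p = a·p₁ + b·p₂ ≈ (-0.207, -0.074, 0.976); φ = arcsin(p_z) ≈ 77.30°, λ = atan2(p_y, p_x) ≈ -160.28°.

≈ (77°N, 160°W)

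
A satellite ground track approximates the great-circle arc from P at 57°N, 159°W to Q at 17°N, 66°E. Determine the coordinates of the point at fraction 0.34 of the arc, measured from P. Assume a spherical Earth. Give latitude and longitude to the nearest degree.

From cos δ = sin φ₁ sin φ₂ + cos φ₁ cos φ₂ cos Δλ, the central angle is δ ≈ 1.694 rad (97.1°).
Interpolate at f = 0.34 with slerp weights a = sin((1−f)δ)/sin δ ≈ 0.906, b = sin(fδ)/sin δ ≈ 0.549.
p = a·p₁ + b·p₂ ≈ (-0.247, 0.303, 0.920); φ = arcsin(p_z) ≈ 66.99°, λ = atan2(p_y, p_x) ≈ 129.25°.

≈ 67°N, 129°E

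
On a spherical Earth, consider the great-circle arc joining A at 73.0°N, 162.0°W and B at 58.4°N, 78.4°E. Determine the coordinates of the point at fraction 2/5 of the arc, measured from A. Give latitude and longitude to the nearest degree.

Convert each endpoint to a unit vector on the sphere (x = cos φ cos λ, y = cos φ sin λ, z = sin φ).
The central angle between the endpoints is δ = arccos(p₁·p₂) ≈ 0.739 rad (42.4°).
Interpolate at f = 2/5 with slerp weights a = sin((1−f)δ)/sin δ ≈ 0.637, b = sin(fδ)/sin δ ≈ 0.433.
p = a·p₁ + b·p₂ ≈ (-0.132, 0.164, 0.978); φ = arcsin(p_z) ≈ 77.84°, λ = atan2(p_y, p_x) ≈ 128.65°.

≈ 78°N, 129°E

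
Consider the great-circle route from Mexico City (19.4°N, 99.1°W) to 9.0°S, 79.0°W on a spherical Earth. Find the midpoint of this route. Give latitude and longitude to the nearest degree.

≈ 5°N, 89°W

Convert each endpoint to a unit vector on the sphere (x = cos φ cos λ, y = cos φ sin λ, z = sin φ).
The central angle between the endpoints is δ = arccos(p₁·p₂) ≈ 0.604 rad (34.6°).
Interpolate at f = 1/2 with slerp weights a = sin((1−f)δ)/sin δ ≈ 0.524, b = sin(fδ)/sin δ ≈ 0.524.
p = a·p₁ + b·p₂ ≈ (0.021, -0.996, 0.092); φ = arcsin(p_z) ≈ 5.28°, λ = atan2(p_y, p_x) ≈ -88.82°.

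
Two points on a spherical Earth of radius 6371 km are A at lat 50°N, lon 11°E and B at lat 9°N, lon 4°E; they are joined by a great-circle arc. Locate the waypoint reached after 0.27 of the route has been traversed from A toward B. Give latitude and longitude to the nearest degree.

Write both endpoints as unit vectors p₁, p₂ with components (cos φ cos λ, cos φ sin λ, sin φ).
The central angle between the endpoints is δ = arccos(p₁·p₂) ≈ 0.723 rad (41.4°).
Interpolate at f = 0.27 with slerp weights a = sin((1−f)δ)/sin δ ≈ 0.761, b = sin(fδ)/sin δ ≈ 0.293.
p = a·p₁ + b·p₂ ≈ (0.769, 0.114, 0.629); φ = arcsin(p_z) ≈ 38.97°, λ = atan2(p_y, p_x) ≈ 8.40°.

≈ lat 39°N, lon 8°E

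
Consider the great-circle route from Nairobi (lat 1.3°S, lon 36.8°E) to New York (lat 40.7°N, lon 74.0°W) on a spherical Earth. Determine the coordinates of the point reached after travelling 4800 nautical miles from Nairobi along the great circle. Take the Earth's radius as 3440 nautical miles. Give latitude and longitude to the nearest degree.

≈ lat 41°N, lon 39°W

Write both endpoints as unit vectors p₁, p₂ with components (cos φ cos λ, cos φ sin λ, sin φ).
The central angle between the endpoints is δ = arccos(p₁·p₂) ≈ 1.859 rad (106.5°). The total great-circle distance is δ·R ≈ 1.859 × 3440 ≈ 6394 nmi, so the target fraction is f = 4800/6394 ≈ 0.751.
Interpolate at f ≈ 0.751 with slerp weights a = sin((1−f)δ)/sin δ ≈ 0.466, b = sin(fδ)/sin δ ≈ 1.027.
p = a·p₁ + b·p₂ ≈ (0.588, -0.469, 0.659); φ = arcsin(p_z) ≈ 41.23°, λ = atan2(p_y, p_x) ≈ -38.60°.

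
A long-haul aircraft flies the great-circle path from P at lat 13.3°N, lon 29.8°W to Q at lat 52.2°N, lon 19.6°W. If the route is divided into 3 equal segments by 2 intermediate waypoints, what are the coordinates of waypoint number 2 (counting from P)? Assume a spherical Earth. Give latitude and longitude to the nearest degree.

Convert each endpoint to a unit vector on the sphere (x = cos φ cos λ, y = cos φ sin λ, z = sin φ).
The central angle between the endpoints is δ = arccos(p₁·p₂) ≈ 0.694 rad (39.8°).
Interpolate at f = 2/3 with slerp weights a = sin((1−f)δ)/sin δ ≈ 0.358, b = sin(fδ)/sin δ ≈ 0.698.
p = a·p₁ + b·p₂ ≈ (0.706, -0.317, 0.634); φ = arcsin(p_z) ≈ 39.33°, λ = atan2(p_y, p_x) ≈ -24.18°.

≈ lat 39°N, lon 24°W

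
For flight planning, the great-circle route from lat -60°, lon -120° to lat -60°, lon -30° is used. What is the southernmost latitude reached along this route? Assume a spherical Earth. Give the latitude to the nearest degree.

≈ -68°

The great circle lies in the plane with unit normal n̂ = (p₁ × p₂)/|p₁ × p₂|.
Here n̂_z ≈ +0.378; the vertex latitude is φ_max = arccos|n̂_z| ≈ 67.8°.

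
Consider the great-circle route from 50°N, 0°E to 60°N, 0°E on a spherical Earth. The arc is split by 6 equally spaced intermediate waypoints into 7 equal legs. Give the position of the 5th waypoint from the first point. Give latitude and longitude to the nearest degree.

≈ 57°N, 0°E

Write both endpoints as unit vectors p₁, p₂ with components (cos φ cos λ, cos φ sin λ, sin φ).
The central angle between the endpoints is δ = arccos(p₁·p₂) ≈ 0.175 rad (10.0°).
Interpolate at f = 5/7 with slerp weights a = sin((1−f)δ)/sin δ ≈ 0.287, b = sin(fδ)/sin δ ≈ 0.716.
p = a·p₁ + b·p₂ ≈ (0.543, 0.000, 0.840); φ = arcsin(p_z) ≈ 57.14°, λ = atan2(p_y, p_x) ≈ 0.00°.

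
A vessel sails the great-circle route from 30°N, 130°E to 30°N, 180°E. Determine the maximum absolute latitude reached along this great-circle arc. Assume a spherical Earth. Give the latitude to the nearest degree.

≈ 32°N

The great circle lies in the plane with unit normal n̂ = (p₁ × p₂)/|p₁ × p₂|.
Here n̂_z ≈ +0.843; the vertex latitude is φ_max = arccos|n̂_z| ≈ 32.5°.
Check via Clairaut: cos φ_max = |cos φ₁| · sin C = cos(30.0°)·sin(76.9°) ≈ 0.843, again giving ≈ 32.5°.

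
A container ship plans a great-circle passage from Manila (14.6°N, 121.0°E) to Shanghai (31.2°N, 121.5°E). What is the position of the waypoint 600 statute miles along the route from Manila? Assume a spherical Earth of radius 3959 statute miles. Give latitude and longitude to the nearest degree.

Convert each endpoint to a unit vector on the sphere (x = cos φ cos λ, y = cos φ sin λ, z = sin φ).
The central angle between the endpoints is δ = arccos(p₁·p₂) ≈ 0.290 rad (16.6°). The total great-circle distance is δ·R ≈ 0.290 × 3959 ≈ 1147 mi, so the target fraction is f = 600/1147 ≈ 0.523.
Interpolate at f ≈ 0.523 with slerp weights a = sin((1−f)δ)/sin δ ≈ 0.482, b = sin(fδ)/sin δ ≈ 0.528.
p = a·p₁ + b·p₂ ≈ (-0.476, 0.785, 0.395); φ = arcsin(p_z) ≈ 23.28°, λ = atan2(p_y, p_x) ≈ 121.25°.

≈ 23°N, 121°E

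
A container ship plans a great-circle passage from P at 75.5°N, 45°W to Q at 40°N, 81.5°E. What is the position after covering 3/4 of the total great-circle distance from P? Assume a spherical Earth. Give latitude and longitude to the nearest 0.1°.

≈ 54.3°N, 75.6°E

From cos δ = sin φ₁ sin φ₂ + cos φ₁ cos φ₂ cos Δλ, the central angle is δ ≈ 1.038 rad (59.5°).
Interpolate at f = 3/4 with slerp weights a = sin((1−f)δ)/sin δ ≈ 0.298, b = sin(fδ)/sin δ ≈ 0.815.
p = a·p₁ + b·p₂ ≈ (0.145, 0.565, 0.812); φ = arcsin(p_z) ≈ 54.33°, λ = atan2(p_y, p_x) ≈ 75.60°.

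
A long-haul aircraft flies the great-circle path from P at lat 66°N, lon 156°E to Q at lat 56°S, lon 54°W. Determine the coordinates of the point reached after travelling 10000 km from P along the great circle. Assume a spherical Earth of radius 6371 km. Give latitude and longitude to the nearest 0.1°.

From cos δ = sin φ₁ sin φ₂ + cos φ₁ cos φ₂ cos Δλ, the central angle is δ ≈ 2.838 rad (162.6°). The total great-circle distance is δ·R ≈ 2.838 × 6371 ≈ 18082 km, so the target fraction is f = 10000/18082 ≈ 0.553.
Interpolate at f ≈ 0.553 with slerp weights a = sin((1−f)δ)/sin δ ≈ 3.196, b = sin(fδ)/sin δ ≈ 3.347.
p = a·p₁ + b·p₂ ≈ (-0.087, -0.986, 0.144); φ = arcsin(p_z) ≈ 8.30°, λ = atan2(p_y, p_x) ≈ -95.06°.

≈ lat 8.3°N, lon 95.1°W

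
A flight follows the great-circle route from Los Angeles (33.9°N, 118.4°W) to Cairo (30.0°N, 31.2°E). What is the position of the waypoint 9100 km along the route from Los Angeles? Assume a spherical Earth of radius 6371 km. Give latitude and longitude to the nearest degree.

Write both endpoints as unit vectors p₁, p₂ with components (cos φ cos λ, cos φ sin λ, sin φ).
The central angle between the endpoints is δ = arccos(p₁·p₂) ≈ 1.919 rad (109.9°). The total great-circle distance is δ·R ≈ 1.919 × 6371 ≈ 12225 km, so the target fraction is f = 9100/12225 ≈ 0.744.
Interpolate at f ≈ 0.744 with slerp weights a = sin((1−f)δ)/sin δ ≈ 0.501, b = sin(fδ)/sin δ ≈ 1.053.
p = a·p₁ + b·p₂ ≈ (0.582, 0.107, 0.806); φ = arcsin(p_z) ≈ 53.71°, λ = atan2(p_y, p_x) ≈ 10.37°.

≈ 54°N, 10°E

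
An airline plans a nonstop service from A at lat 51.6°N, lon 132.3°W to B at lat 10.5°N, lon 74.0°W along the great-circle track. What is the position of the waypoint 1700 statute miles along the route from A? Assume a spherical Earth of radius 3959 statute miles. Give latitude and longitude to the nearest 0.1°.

From cos δ = sin φ₁ sin φ₂ + cos φ₁ cos φ₂ cos Δλ, the central angle is δ ≈ 1.089 rad (62.4°). The total great-circle distance is δ·R ≈ 1.089 × 3959 ≈ 4310 mi, so the target fraction is f = 1700/4310 ≈ 0.394.
Interpolate at f ≈ 0.394 with slerp weights a = sin((1−f)δ)/sin δ ≈ 0.691, b = sin(fδ)/sin δ ≈ 0.470.
p = a·p₁ + b·p₂ ≈ (-0.162, -0.762, 0.627); φ = arcsin(p_z) ≈ 38.86°, λ = atan2(p_y, p_x) ≈ -101.98°.

≈ lat 38.9°N, lon 102.0°W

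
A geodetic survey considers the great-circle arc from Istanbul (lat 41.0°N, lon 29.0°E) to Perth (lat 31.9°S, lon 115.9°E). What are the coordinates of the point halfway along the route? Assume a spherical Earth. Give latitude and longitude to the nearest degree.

≈ lat 6°N, lon 76°E

Write both endpoints as unit vectors p₁, p₂ with components (cos φ cos λ, cos φ sin λ, sin φ).
The central angle between the endpoints is δ = arccos(p₁·p₂) ≈ 1.888 rad (108.2°).
Interpolate at f = 1/2 with slerp weights a = sin((1−f)δ)/sin δ ≈ 0.853, b = sin(fδ)/sin δ ≈ 0.853.
p = a·p₁ + b·p₂ ≈ (0.247, 0.963, 0.109); φ = arcsin(p_z) ≈ 6.25°, λ = atan2(p_y, p_x) ≈ 75.64°.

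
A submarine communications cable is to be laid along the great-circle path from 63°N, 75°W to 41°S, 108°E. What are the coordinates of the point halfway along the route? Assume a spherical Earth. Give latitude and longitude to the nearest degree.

Convert each endpoint to a unit vector on the sphere (x = cos φ cos λ, y = cos φ sin λ, z = sin φ).
The central angle between the endpoints is δ = arccos(p₁·p₂) ≈ 2.756 rad (157.9°).
Interpolate at f = 1/2 with slerp weights a = sin((1−f)δ)/sin δ ≈ 2.612, b = sin(fδ)/sin δ ≈ 2.612.
p = a·p₁ + b·p₂ ≈ (-0.302, 0.729, 0.614); φ = arcsin(p_z) ≈ 37.86°, λ = atan2(p_y, p_x) ≈ 112.51°.

≈ 38°N, 113°E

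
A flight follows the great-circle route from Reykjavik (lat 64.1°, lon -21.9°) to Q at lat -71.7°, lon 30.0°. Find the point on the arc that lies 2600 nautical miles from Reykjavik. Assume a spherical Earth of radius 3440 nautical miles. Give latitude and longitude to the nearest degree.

Convert each endpoint to a unit vector on the sphere (x = cos φ cos λ, y = cos φ sin λ, z = sin φ).
The central angle between the endpoints is δ = arccos(p₁·p₂) ≈ 2.449 rad (140.3°). The total great-circle distance is δ·R ≈ 2.449 × 3440 ≈ 8424 nmi, so the target fraction is f = 2600/8424 ≈ 0.309.
Interpolate at f ≈ 0.309 with slerp weights a = sin((1−f)δ)/sin δ ≈ 1.554, b = sin(fδ)/sin δ ≈ 1.074.
p = a·p₁ + b·p₂ ≈ (0.922, -0.085, 0.378); φ = arcsin(p_z) ≈ 22.23°, λ = atan2(p_y, p_x) ≈ -5.24°.

≈ lat 22°, lon -5°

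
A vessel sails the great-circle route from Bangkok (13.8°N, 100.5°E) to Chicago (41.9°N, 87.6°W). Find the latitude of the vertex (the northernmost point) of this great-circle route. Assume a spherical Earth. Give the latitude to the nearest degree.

The great circle lies in the plane with unit normal n̂ = (p₁ × p₂)/|p₁ × p₂|.
Here n̂_z ≈ +0.123; the vertex latitude is φ_max = arccos|n̂_z| ≈ 83.0°.
Check via Clairaut: cos φ_max = |cos φ₁| · sin C = cos(13.8°)·sin(7.3°) ≈ 0.123, again giving ≈ 83.0°.

≈ 83°N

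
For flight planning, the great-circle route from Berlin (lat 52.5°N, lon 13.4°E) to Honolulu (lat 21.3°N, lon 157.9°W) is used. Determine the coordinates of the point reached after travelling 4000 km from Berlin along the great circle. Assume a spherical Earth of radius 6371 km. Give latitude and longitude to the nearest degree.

Convert each endpoint to a unit vector on the sphere (x = cos φ cos λ, y = cos φ sin λ, z = sin φ).
The central angle between the endpoints is δ = arccos(p₁·p₂) ≈ 1.847 rad (105.8°). The total great-circle distance is δ·R ≈ 1.847 × 6371 ≈ 11766 km, so the target fraction is f = 4000/11766 ≈ 0.340.
Interpolate at f ≈ 0.340 with slerp weights a = sin((1−f)δ)/sin δ ≈ 0.976, b = sin(fδ)/sin δ ≈ 0.610.
p = a·p₁ + b·p₂ ≈ (0.051, -0.076, 0.996); φ = arcsin(p_z) ≈ 84.74°, λ = atan2(p_y, p_x) ≈ -56.39°.

≈ lat 85°N, lon 56°W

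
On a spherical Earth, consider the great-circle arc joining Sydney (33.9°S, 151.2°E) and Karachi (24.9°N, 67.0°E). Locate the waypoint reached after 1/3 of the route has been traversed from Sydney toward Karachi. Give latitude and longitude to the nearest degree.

≈ 16°S, 120°E

Convert each endpoint to a unit vector on the sphere (x = cos φ cos λ, y = cos φ sin λ, z = sin φ).
The central angle between the endpoints is δ = arccos(p₁·p₂) ≈ 1.730 rad (99.1°).
Interpolate at f = 1/3 with slerp weights a = sin((1−f)δ)/sin δ ≈ 0.926, b = sin(fδ)/sin δ ≈ 0.552.
p = a·p₁ + b·p₂ ≈ (-0.478, 0.831, -0.284); φ = arcsin(p_z) ≈ -16.49°, λ = atan2(p_y, p_x) ≈ 119.88°.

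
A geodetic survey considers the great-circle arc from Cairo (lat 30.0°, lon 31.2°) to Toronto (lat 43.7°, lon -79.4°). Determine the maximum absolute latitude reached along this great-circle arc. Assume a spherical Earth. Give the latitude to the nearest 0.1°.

≈ 53.8°

The great circle lies in the plane with unit normal n̂ = (p₁ × p₂)/|p₁ × p₂|.
Here n̂_z ≈ -0.591; the vertex latitude is φ_max = arccos|n̂_z| ≈ 53.8°.
Check via Clairaut: cos φ_max = |cos φ₁| · sin C = cos(30.0°)·sin(43.0°) ≈ 0.591, again giving ≈ 53.8°.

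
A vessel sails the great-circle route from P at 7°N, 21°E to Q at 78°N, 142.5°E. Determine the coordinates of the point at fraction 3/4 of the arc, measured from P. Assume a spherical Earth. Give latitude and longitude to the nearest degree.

The haversine formula gives a central angle δ ≈ 1.559 rad (89.3°) between the endpoints.
Interpolate at f = 3/4 with slerp weights a = sin((1−f)δ)/sin δ ≈ 0.380, b = sin(fδ)/sin δ ≈ 0.921.
p = a·p₁ + b·p₂ ≈ (0.200, 0.252, 0.947); φ = arcsin(p_z) ≈ 71.23°, λ = atan2(p_y, p_x) ≈ 51.49°.

≈ 71°N, 51°E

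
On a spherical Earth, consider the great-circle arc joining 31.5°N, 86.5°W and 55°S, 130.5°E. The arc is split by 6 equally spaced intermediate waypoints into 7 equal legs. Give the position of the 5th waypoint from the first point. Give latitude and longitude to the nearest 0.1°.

Write both endpoints as unit vectors p₁, p₂ with components (cos φ cos λ, cos φ sin λ, sin φ).
The central angle between the endpoints is δ = arccos(p₁·p₂) ≈ 2.530 rad (144.9°).
Interpolate at f = 5/7 with slerp weights a = sin((1−f)δ)/sin δ ≈ 1.152, b = sin(fδ)/sin δ ≈ 1.693.
p = a·p₁ + b·p₂ ≈ (-0.571, -0.242, -0.785); φ = arcsin(p_z) ≈ -51.70°, λ = atan2(p_y, p_x) ≈ -157.03°.

≈ 51.7°S, 157.0°W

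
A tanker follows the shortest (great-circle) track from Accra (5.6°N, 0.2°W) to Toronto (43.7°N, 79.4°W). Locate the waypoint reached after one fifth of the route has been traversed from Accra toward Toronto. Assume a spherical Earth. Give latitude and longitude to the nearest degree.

≈ 16°N, 12°W

Convert each endpoint to a unit vector on the sphere (x = cos φ cos λ, y = cos φ sin λ, z = sin φ).
The central angle between the endpoints is δ = arccos(p₁·p₂) ≈ 1.367 rad (78.3°).
Interpolate at f = 1/5 with slerp weights a = sin((1−f)δ)/sin δ ≈ 0.907, b = sin(fδ)/sin δ ≈ 0.276.
p = a·p₁ + b·p₂ ≈ (0.939, -0.199, 0.279); φ = arcsin(p_z) ≈ 16.20°, λ = atan2(p_y, p_x) ≈ -11.97°.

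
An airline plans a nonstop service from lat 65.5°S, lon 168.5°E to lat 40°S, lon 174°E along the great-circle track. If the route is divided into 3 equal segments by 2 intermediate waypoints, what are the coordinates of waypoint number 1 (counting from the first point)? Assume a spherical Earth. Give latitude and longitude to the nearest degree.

≈ lat 57°S, lon 171°E

Convert each endpoint to a unit vector on the sphere (x = cos φ cos λ, y = cos φ sin λ, z = sin φ).
The central angle between the endpoints is δ = arccos(p₁·p₂) ≈ 0.448 rad (25.7°).
Interpolate at f = 1/3 with slerp weights a = sin((1−f)δ)/sin δ ≈ 0.679, b = sin(fδ)/sin δ ≈ 0.343.
p = a·p₁ + b·p₂ ≈ (-0.538, 0.084, -0.839); φ = arcsin(p_z) ≈ -57.03°, λ = atan2(p_y, p_x) ≈ 171.16°.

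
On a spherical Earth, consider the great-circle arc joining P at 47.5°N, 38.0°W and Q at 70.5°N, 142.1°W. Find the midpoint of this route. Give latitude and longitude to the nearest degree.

Write both endpoints as unit vectors p₁, p₂ with components (cos φ cos λ, cos φ sin λ, sin φ).
The central angle between the endpoints is δ = arccos(p₁·p₂) ≈ 0.876 rad (50.2°).
Interpolate at f = 1/2 with slerp weights a = sin((1−f)δ)/sin δ ≈ 0.552, b = sin(fδ)/sin δ ≈ 0.552.
p = a·p₁ + b·p₂ ≈ (0.149, -0.343, 0.928); φ = arcsin(p_z) ≈ 68.06°, λ = atan2(p_y, p_x) ≈ -66.58°.

≈ 68°N, 67°W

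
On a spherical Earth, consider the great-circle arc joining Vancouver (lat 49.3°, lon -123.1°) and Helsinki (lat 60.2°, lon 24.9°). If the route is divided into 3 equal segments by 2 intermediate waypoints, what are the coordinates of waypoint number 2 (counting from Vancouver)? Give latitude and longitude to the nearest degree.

≈ lat 78°, lon -19°

Write both endpoints as unit vectors p₁, p₂ with components (cos φ cos λ, cos φ sin λ, sin φ).
The central angle between the endpoints is δ = arccos(p₁·p₂) ≈ 1.178 rad (67.5°).
Interpolate at f = 2/3 with slerp weights a = sin((1−f)δ)/sin δ ≈ 0.414, b = sin(fδ)/sin δ ≈ 0.765.
p = a·p₁ + b·p₂ ≈ (0.197, -0.066, 0.978); φ = arcsin(p_z) ≈ 77.98°, λ = atan2(p_y, p_x) ≈ -18.51°.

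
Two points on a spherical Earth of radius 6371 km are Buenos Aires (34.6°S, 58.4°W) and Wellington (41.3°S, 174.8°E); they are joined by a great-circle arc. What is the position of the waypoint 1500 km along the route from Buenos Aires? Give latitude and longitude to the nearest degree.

Write both endpoints as unit vectors p₁, p₂ with components (cos φ cos λ, cos φ sin λ, sin φ).
The central angle between the endpoints is δ = arccos(p₁·p₂) ≈ 1.566 rad (89.8°). The total great-circle distance is δ·R ≈ 1.566 × 6371 ≈ 9980 km, so the target fraction is f = 1500/9980 ≈ 0.150.
Interpolate at f ≈ 0.150 with slerp weights a = sin((1−f)δ)/sin δ ≈ 0.971, b = sin(fδ)/sin δ ≈ 0.233.
p = a·p₁ + b·p₂ ≈ (0.244, -0.665, -0.706); φ = arcsin(p_z) ≈ -44.88°, λ = atan2(p_y, p_x) ≈ -69.82°.

≈ 45°S, 70°W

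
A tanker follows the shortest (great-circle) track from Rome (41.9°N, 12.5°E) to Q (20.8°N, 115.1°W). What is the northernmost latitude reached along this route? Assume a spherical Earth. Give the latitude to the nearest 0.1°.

≈ 55.9°N

The great circle lies in the plane with unit normal n̂ = (p₁ × p₂)/|p₁ × p₂|.
Here n̂_z ≈ -0.561; the vertex latitude is φ_max = arccos|n̂_z| ≈ 55.9°.
Check via Clairaut: cos φ_max = |cos φ₁| · sin C = cos(41.9°)·sin(48.9°) ≈ 0.561, again giving ≈ 55.9°.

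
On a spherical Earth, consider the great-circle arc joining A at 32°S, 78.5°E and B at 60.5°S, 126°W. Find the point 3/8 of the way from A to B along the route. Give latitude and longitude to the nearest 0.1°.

≈ 62.8°S, 92.2°E

Convert each endpoint to a unit vector on the sphere (x = cos φ cos λ, y = cos φ sin λ, z = sin φ).
The central angle between the endpoints is δ = arccos(p₁·p₂) ≈ 1.489 rad (85.3°).
Interpolate at f = 3/8 with slerp weights a = sin((1−f)δ)/sin δ ≈ 0.805, b = sin(fδ)/sin δ ≈ 0.532.
p = a·p₁ + b·p₂ ≈ (-0.018, 0.457, -0.889); φ = arcsin(p_z) ≈ -62.78°, λ = atan2(p_y, p_x) ≈ 92.23°.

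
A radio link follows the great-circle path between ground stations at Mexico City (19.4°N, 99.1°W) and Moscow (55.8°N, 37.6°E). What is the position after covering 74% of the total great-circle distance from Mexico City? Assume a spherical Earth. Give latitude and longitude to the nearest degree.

≈ 68°N, 11°W

From cos δ = sin φ₁ sin φ₂ + cos φ₁ cos φ₂ cos Δλ, the central angle is δ ≈ 1.682 rad (96.4°).
Interpolate at f = 0.74 with slerp weights a = sin((1−f)δ)/sin δ ≈ 0.426, b = sin(fδ)/sin δ ≈ 0.953.
p = a·p₁ + b·p₂ ≈ (0.361, -0.070, 0.930); φ = arcsin(p_z) ≈ 68.43°, λ = atan2(p_y, p_x) ≈ -10.98°.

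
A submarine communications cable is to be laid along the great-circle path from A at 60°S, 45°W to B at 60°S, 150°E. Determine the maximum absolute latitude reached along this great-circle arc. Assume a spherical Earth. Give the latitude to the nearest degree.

The great circle lies in the plane with unit normal n̂ = (p₁ × p₂)/|p₁ × p₂|.
Here n̂_z ≈ -0.075; the vertex latitude is φ_max = arccos|n̂_z| ≈ 85.7°.
Check via Clairaut: cos φ_max = |cos φ₁| · sin C = cos(60.0°)·sin(171.4°) ≈ 0.075, again giving ≈ 85.7°.

≈ 86°S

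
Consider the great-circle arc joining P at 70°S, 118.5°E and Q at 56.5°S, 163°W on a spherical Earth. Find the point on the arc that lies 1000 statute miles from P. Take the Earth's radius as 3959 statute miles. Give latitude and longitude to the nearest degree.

The haversine formula gives a central angle δ ≈ 0.607 rad (34.8°) between the endpoints. The total great-circle distance is δ·R ≈ 0.607 × 3959 ≈ 2404 mi, so the target fraction is f = 1000/2404 ≈ 0.416.
Interpolate at f ≈ 0.416 with slerp weights a = sin((1−f)δ)/sin δ ≈ 0.609, b = sin(fδ)/sin δ ≈ 0.438.
p = a·p₁ + b·p₂ ≈ (-0.330, 0.112, -0.937); φ = arcsin(p_z) ≈ -69.57°, λ = atan2(p_y, p_x) ≈ 161.24°.

≈ 70°S, 161°E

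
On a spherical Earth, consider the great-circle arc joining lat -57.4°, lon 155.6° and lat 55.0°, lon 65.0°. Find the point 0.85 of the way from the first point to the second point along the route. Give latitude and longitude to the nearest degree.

≈ lat 40°, lon 84°

Convert each endpoint to a unit vector on the sphere (x = cos φ cos λ, y = cos φ sin λ, z = sin φ).
The central angle between the endpoints is δ = arccos(p₁·p₂) ≈ 2.337 rad (133.9°).
Interpolate at f = 0.85 with slerp weights a = sin((1−f)δ)/sin δ ≈ 0.477, b = sin(fδ)/sin δ ≈ 1.270.
p = a·p₁ + b·p₂ ≈ (0.074, 0.766, 0.639); φ = arcsin(p_z) ≈ 39.68°, λ = atan2(p_y, p_x) ≈ 84.49°.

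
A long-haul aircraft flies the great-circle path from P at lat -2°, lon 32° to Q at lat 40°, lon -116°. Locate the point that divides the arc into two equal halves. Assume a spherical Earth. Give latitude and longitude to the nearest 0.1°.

Convert each endpoint to a unit vector on the sphere (x = cos φ cos λ, y = cos φ sin λ, z = sin φ).
The central angle between the endpoints is δ = arccos(p₁·p₂) ≈ 2.307 rad (132.2°).
Interpolate at f = 1/2 with slerp weights a = sin((1−f)δ)/sin δ ≈ 1.234, b = sin(fδ)/sin δ ≈ 1.234.
p = a·p₁ + b·p₂ ≈ (0.631, -0.196, 0.750); φ = arcsin(p_z) ≈ 48.61°, λ = atan2(p_y, p_x) ≈ -17.25°.

≈ lat 48.6°, lon -17.3°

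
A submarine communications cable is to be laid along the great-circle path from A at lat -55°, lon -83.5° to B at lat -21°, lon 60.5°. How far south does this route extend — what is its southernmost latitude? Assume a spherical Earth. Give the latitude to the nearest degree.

The great circle lies in the plane with unit normal n̂ = (p₁ × p₂)/|p₁ × p₂|.
Here n̂_z ≈ +0.318; the vertex latitude is φ_max = arccos|n̂_z| ≈ 71.5°.
Check via Clairaut: cos φ_max = |cos φ₁| · sin C = cos(55.0°)·sin(146.3°) ≈ 0.318, again giving ≈ 71.5°.

≈ -71°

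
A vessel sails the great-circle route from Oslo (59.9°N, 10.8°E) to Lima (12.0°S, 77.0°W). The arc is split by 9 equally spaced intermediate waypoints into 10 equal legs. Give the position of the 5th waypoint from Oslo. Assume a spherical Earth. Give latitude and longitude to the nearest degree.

≈ (30°N, 50°W)

The haversine formula gives a central angle δ ≈ 1.733 rad (99.3°) between the endpoints.
Interpolate at f = 5/10 with slerp weights a = sin((1−f)δ)/sin δ ≈ 0.772, b = sin(fδ)/sin δ ≈ 0.772.
p = a·p₁ + b·p₂ ≈ (0.550, -0.663, 0.507); φ = arcsin(p_z) ≈ 30.49°, λ = atan2(p_y, p_x) ≈ -50.32°.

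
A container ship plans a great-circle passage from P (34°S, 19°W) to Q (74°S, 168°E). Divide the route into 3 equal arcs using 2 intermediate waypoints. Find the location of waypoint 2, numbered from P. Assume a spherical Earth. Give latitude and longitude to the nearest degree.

Write both endpoints as unit vectors p₁, p₂ with components (cos φ cos λ, cos φ sin λ, sin φ).
The central angle between the endpoints is δ = arccos(p₁·p₂) ≈ 1.255 rad (71.9°).
Interpolate at f = 2/3 with slerp weights a = sin((1−f)δ)/sin δ ≈ 0.427, b = sin(fδ)/sin δ ≈ 0.781.
p = a·p₁ + b·p₂ ≈ (0.124, -0.071, -0.990); φ = arcsin(p_z) ≈ -81.78°, λ = atan2(p_y, p_x) ≈ -29.57°.

≈ (82°S, 30°W)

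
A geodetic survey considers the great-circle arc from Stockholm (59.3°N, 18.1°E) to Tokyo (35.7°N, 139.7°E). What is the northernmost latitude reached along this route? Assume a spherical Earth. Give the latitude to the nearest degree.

≈ 68°N

The great circle lies in the plane with unit normal n̂ = (p₁ × p₂)/|p₁ × p₂|.
Here n̂_z ≈ +0.368; the vertex latitude is φ_max = arccos|n̂_z| ≈ 68.4°.
Check via Clairaut: cos φ_max = |cos φ₁| · sin C = cos(59.3°)·sin(46.2°) ≈ 0.368, again giving ≈ 68.4°.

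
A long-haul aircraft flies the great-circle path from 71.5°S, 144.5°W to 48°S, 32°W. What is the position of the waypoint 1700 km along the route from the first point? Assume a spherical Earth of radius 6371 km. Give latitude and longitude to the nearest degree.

≈ 75°S, 91°W

Convert each endpoint to a unit vector on the sphere (x = cos φ cos λ, y = cos φ sin λ, z = sin φ).
The central angle between the endpoints is δ = arccos(p₁·p₂) ≈ 0.898 rad (51.4°). The total great-circle distance is δ·R ≈ 0.898 × 6371 ≈ 5719 km, so the target fraction is f = 1700/5719 ≈ 0.297.
Interpolate at f ≈ 0.297 with slerp weights a = sin((1−f)δ)/sin δ ≈ 0.754, b = sin(fδ)/sin δ ≈ 0.337.
p = a·p₁ + b·p₂ ≈ (-0.003, -0.259, -0.966); φ = arcsin(p_z) ≈ -75.01°, λ = atan2(p_y, p_x) ≈ -90.77°.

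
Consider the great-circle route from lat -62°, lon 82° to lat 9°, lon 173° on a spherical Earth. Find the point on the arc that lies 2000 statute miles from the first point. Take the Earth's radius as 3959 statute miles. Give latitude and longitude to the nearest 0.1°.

≈ lat -49.4°, lon 129.9°

Write both endpoints as unit vectors p₁, p₂ with components (cos φ cos λ, cos φ sin λ, sin φ).
The central angle between the endpoints is δ = arccos(p₁·p₂) ≈ 1.718 rad (98.4°). The total great-circle distance is δ·R ≈ 1.718 × 3959 ≈ 6800 mi, so the target fraction is f = 2000/6800 ≈ 0.294.
Interpolate at f ≈ 0.294 with slerp weights a = sin((1−f)δ)/sin δ ≈ 0.947, b = sin(fδ)/sin δ ≈ 0.489.
p = a·p₁ + b·p₂ ≈ (-0.418, 0.499, -0.759); φ = arcsin(p_z) ≈ -49.40°, λ = atan2(p_y, p_x) ≈ 129.94°.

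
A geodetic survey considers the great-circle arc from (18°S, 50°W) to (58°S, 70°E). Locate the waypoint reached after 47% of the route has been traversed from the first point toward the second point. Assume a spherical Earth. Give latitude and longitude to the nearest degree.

≈ (53°S, 20°W)

From cos δ = sin φ₁ sin φ₂ + cos φ₁ cos φ₂ cos Δλ, the central angle is δ ≈ 1.561 rad (89.4°).
Interpolate at f = 0.47 with slerp weights a = sin((1−f)δ)/sin δ ≈ 0.736, b = sin(fδ)/sin δ ≈ 0.670.
p = a·p₁ + b·p₂ ≈ (0.571, -0.203, -0.795); φ = arcsin(p_z) ≈ -52.68°, λ = atan2(p_y, p_x) ≈ -19.55°.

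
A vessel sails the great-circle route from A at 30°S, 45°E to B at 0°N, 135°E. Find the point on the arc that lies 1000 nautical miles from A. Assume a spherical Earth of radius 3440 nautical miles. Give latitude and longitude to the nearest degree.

≈ 29°S, 64°E

Write both endpoints as unit vectors p₁, p₂ with components (cos φ cos λ, cos φ sin λ, sin φ).
The central angle between the endpoints is δ = arccos(p₁·p₂) ≈ 1.571 rad (90.0°). The total great-circle distance is δ·R ≈ 1.571 × 3440 ≈ 5404 nmi, so the target fraction is f = 1000/5404 ≈ 0.185.
Interpolate at f ≈ 0.185 with slerp weights a = sin((1−f)δ)/sin δ ≈ 0.958, b = sin(fδ)/sin δ ≈ 0.287.
p = a·p₁ + b·p₂ ≈ (0.384, 0.789, -0.479); φ = arcsin(p_z) ≈ -28.62°, λ = atan2(p_y, p_x) ≈ 64.06°.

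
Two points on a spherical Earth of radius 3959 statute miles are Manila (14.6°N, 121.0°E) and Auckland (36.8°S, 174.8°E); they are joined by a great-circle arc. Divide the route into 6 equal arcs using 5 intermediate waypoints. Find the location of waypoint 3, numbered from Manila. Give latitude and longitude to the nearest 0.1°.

From cos δ = sin φ₁ sin φ₂ + cos φ₁ cos φ₂ cos Δλ, the central angle is δ ≈ 1.259 rad (72.1°).
Interpolate at f = 3/6 with slerp weights a = sin((1−f)δ)/sin δ ≈ 0.619, b = sin(fδ)/sin δ ≈ 0.619.
p = a·p₁ + b·p₂ ≈ (-0.802, 0.558, -0.215); φ = arcsin(p_z) ≈ -12.39°, λ = atan2(p_y, p_x) ≈ 145.16°.

≈ 12.4°S, 145.2°E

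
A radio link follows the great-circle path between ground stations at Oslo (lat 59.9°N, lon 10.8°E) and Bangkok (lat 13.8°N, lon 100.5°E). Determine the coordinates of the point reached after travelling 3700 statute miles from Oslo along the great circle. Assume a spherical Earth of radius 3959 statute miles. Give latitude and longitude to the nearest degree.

The haversine formula gives a central angle δ ≈ 1.360 rad (77.9°) between the endpoints. The total great-circle distance is δ·R ≈ 1.360 × 3959 ≈ 5386 mi, so the target fraction is f = 3700/5386 ≈ 0.687.
Interpolate at f ≈ 0.687 with slerp weights a = sin((1−f)δ)/sin δ ≈ 0.422, b = sin(fδ)/sin δ ≈ 0.822.
p = a·p₁ + b·p₂ ≈ (0.062, 0.825, 0.562); φ = arcsin(p_z) ≈ 34.16°, λ = atan2(p_y, p_x) ≈ 85.67°.

≈ lat 34°N, lon 86°E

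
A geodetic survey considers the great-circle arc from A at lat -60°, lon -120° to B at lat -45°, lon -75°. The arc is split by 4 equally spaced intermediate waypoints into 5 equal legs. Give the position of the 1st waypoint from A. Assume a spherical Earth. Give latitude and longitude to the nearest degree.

From cos δ = sin φ₁ sin φ₂ + cos φ₁ cos φ₂ cos Δλ, the central angle is δ ≈ 0.531 rad (30.4°).
Interpolate at f = 1/5 with slerp weights a = sin((1−f)δ)/sin δ ≈ 0.814, b = sin(fδ)/sin δ ≈ 0.209.
p = a·p₁ + b·p₂ ≈ (-0.165, -0.495, -0.853); φ = arcsin(p_z) ≈ -58.52°, λ = atan2(p_y, p_x) ≈ -108.44°.

≈ lat -59°, lon -108°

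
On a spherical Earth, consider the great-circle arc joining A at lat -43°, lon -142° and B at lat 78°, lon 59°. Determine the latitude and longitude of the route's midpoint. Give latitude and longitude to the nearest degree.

Convert each endpoint to a unit vector on the sphere (x = cos φ cos λ, y = cos φ sin λ, z = sin φ).
The central angle between the endpoints is δ = arccos(p₁·p₂) ≈ 2.513 rad (144.0°).
Interpolate at f = 1/2 with slerp weights a = sin((1−f)δ)/sin δ ≈ 1.618, b = sin(fδ)/sin δ ≈ 1.618.
p = a·p₁ + b·p₂ ≈ (-0.759, -0.440, 0.479); φ = arcsin(p_z) ≈ 28.63°, λ = atan2(p_y, p_x) ≈ -149.90°.

≈ lat 29°, lon -150°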